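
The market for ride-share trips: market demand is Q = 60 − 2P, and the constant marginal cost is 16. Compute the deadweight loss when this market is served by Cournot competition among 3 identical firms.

DWL = 12.25

Inverting demand: P = 30 − 0.5Q.
Competitive firms price at marginal cost: P = 16, giving Q = 28.
Cournot with 3 identical firms: the symmetric best-response condition is 30 − 2q = 16. Each firm produces q = 7, total output Q = 21, price P = 19.5.
DWL is the triangle between Q = 21 and Q = 28: ½·(28 − 21)·(19.5 − 16) = 12.25.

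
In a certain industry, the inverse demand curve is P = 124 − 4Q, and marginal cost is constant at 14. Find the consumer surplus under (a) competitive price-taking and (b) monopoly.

Perfect competition: P = MC = 14, so 124 − 4Q = 14 and Q = 27.5.
CS = ½·(124 − 14)·27.5 = 1512.5.
The monopolist equates marginal revenue to marginal cost: 124 − 8Q = 14, so Q = 13.75. From demand, P = 69.
CS = ½·(124 − 69)·13.75 = 378.125.

Competition: CS = 1512.5; Monopoly: CS = 378.125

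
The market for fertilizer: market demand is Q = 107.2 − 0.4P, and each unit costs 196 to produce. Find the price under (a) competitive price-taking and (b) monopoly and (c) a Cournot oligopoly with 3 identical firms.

Inverting demand: P = 268 − 2.5Q.
Competitive firms price at marginal cost: P = 196, giving Q = 28.8.
Monopoly sets MR = MC: 268 − 5Q = 196 ⇒ Q = 14.4, P = 268 − 2.5·14.4 = 232.
Cournot with 3 identical firms: the symmetric best-response condition is 268 − 10q = 196. Each firm produces q = 7.2, total output Q = 21.6, price P = 214.

Competition: P = 196; Monopoly: P = 232; Cournot: P = 214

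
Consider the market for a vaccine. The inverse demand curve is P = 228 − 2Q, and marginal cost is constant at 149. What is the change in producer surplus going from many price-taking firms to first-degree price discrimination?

Producer surplus rises by 1560.25

Competitive firms price at marginal cost: P = 149, giving Q = 39.5.
PS = (149 − 149)·39.5 = 0.
With perfect price discrimination, output is the efficient level Q = 39.5 (where demand meets MC), but every buyer pays their willingness to pay: CS = 0 and PS = total surplus.
PS = ½·(228 − 149)·39.5 = 1560.25.
Change in producer surplus: 1560.25 − 0 = 1560.25.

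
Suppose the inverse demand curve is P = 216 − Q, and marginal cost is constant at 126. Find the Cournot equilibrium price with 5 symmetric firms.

In a 5-firm Cournot equilibrium, symmetry and the first-order condition give q = (216 − 126)/(6) = 15. So Q = 75 and P = 141.

P = 141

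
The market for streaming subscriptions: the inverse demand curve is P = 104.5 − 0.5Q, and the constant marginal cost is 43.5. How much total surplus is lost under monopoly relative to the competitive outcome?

Under competition P = MC = 43.5, so Q = (104.5 − 43.5)/0.5 = 122.
Monopoly sets MR = MC: 104.5 − Q = 43.5 ⇒ Q = 61, P = 104.5 − 0.5·61 = 74.
DWL is the triangle between Q = 61 and Q = 122: ½·(122 − 61)·(74 − 43.5) = 930.25.

DWL = 930.25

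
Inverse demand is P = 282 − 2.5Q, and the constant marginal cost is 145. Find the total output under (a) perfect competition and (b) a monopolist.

Competition: Q = 54.8; Monopoly: Q = 27.4

Competitive firms price at marginal cost: P = 145, giving Q = 54.8.
A monopolist chooses Q where MR = MC. MR = 282 − 5Q; setting this equal to 145 gives Q = 27.4 and P = 213.5.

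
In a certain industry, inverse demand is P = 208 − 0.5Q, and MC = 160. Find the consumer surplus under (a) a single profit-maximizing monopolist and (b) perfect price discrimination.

Monopoly: CS = 576; Perfect PD: CS = 0

The monopolist equates marginal revenue to marginal cost: 208 − Q = 160, so Q = 48. From demand, P = 184.
CS = ½·(208 − 184)·48 = 576.
A perfectly discriminating monopolist sells every unit with P(Q) ≥ MC(Q), so output equals the competitive quantity Q = 96. Each buyer pays their reservation price, so CS = 0 and the firm captures all surplus.
CS = 0.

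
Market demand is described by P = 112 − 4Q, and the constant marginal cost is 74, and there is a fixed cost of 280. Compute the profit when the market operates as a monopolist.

A monopolist chooses Q where MR = MC. MR = 112 − 8Q; setting this equal to 74 gives Q = 4.75 and P = 93.
Profit = (93 − 74)·4.75 − 280 = −189.75.

Profit = −189.75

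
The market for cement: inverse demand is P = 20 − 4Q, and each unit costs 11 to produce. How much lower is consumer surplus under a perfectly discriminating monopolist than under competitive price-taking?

CS falls by 10.125

Competitive firms price at marginal cost: P = 11, giving Q = 2.25.
CS = ½·(20 − 11)·2.25 = 10.125.
With perfect price discrimination, output is the efficient level Q = 2.25 (where demand meets MC), but every buyer pays their willingness to pay: CS = 0 and PS = total surplus.
CS = 0.
Change in consumer surplus: 0 − 10.125 = −10.125.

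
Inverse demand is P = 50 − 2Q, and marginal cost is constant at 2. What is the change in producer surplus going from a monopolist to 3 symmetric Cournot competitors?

PS falls by 72

A monopolist chooses Q where MR = MC. MR = 50 − 4Q; setting this equal to 2 gives Q = 12 and P = 26.
PS = (26 − 2)·12 = 288.
With 3 symmetric Cournot firms, each firm's FOC gives 50 − 8q = 2, so q = 6, Q = 3·6 = 18, and P = 14.
PS = (14 − 2)·18 = 216.
Change in producer surplus: 216 − 288 = −72.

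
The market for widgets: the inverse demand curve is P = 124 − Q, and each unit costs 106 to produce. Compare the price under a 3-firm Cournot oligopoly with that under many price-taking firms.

In a 3-firm Cournot equilibrium, symmetry and the first-order condition give q = (124 − 106)/(4) = 4.5. So Q = 13.5 and P = 110.5.
Competitive firms price at marginal cost: P = 106, giving Q = 18.

Cournot: P = 110.5; Competition: P = 106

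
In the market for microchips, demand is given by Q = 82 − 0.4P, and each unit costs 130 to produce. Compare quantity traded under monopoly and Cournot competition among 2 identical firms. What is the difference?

Inverting demand: P = 205 − 2.5Q.
A monopolist chooses Q where MR = MC. MR = 205 − 5Q; setting this equal to 130 gives Q = 15 and P = 167.5.
Cournot with 2 identical firms: the symmetric best-response condition is 205 − 7.5q = 130. Each firm produces q = 10, total output Q = 20, price P = 155.
Change in quantity traded: 20 − 15 = 5.

Q rises by 5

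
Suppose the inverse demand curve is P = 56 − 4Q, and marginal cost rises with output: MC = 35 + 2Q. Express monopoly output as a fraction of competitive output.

Monopoly sets MR = MC: 56 − 8Q = 35 + 2Q ⇒ Q = 2.1, P = 56 − 4·2.1 = 47.6.
Competitive equilibrium sets price equal to marginal cost: 56 − 4Q = 35 + 2Q, so Q = 3.5 and P = 42.
Ratio Q_m/Q_c = 2.1/3.5 = 0.6.

Q_m/Q_c = 0.6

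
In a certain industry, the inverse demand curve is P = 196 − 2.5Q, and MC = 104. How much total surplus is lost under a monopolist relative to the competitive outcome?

Competitive firms price at marginal cost: P = 104, giving Q = 36.8.
Monopoly sets MR = MC: 196 − 5Q = 104 ⇒ Q = 18.4, P = 196 − 2.5·18.4 = 150.
DWL is the triangle between Q = 18.4 and Q = 36.8: ½·(36.8 − 18.4)·(150 − 104) = 423.2.

DWL = 423.2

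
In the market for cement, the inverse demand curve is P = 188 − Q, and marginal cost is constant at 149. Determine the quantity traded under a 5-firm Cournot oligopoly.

In a 5-firm Cournot equilibrium, symmetry and the first-order condition give q = (188 − 149)/(6) = 6.5. So Q = 32.5 and P = 155.5.

Q = 32.5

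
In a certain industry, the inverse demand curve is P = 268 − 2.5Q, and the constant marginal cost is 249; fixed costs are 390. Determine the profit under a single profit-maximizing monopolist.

The monopolist equates marginal revenue to marginal cost: 268 − 5Q = 249, so Q = 3.8. From demand, P = 258.5.
Profit = (258.5 − 249)·3.8 − 390 = −353.9.

Profit = −353.9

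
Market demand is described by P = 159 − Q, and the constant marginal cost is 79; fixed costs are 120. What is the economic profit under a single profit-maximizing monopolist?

Monopoly sets MR = MC: 159 − 2Q = 79 ⇒ Q = 40, P = 159 − 40 = 119.
Profit = (119 − 79)·40 − 120 = 1480.

Profit = 1480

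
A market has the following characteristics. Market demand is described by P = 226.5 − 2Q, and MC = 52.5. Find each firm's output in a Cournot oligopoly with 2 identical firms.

With 2 symmetric Cournot firms, each firm's FOC gives 226.5 − 6q = 52.5, so q = 29, Q = 2·29 = 58, and P = 110.5.

q_i = 29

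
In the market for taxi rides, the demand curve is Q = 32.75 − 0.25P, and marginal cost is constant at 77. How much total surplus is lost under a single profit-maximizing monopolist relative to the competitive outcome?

Inverting demand: P = 131 − 4Q.
Under competition P = MC = 77, so Q = (131 − 77)/4 = 13.5.
A monopolist chooses Q where MR = MC. MR = 131 − 8Q; setting this equal to 77 gives Q = 6.75 and P = 104.
DWL is the triangle between Q = 6.75 and Q = 13.5: ½·(13.5 − 6.75)·(104 − 77) = 91.125.

DWL = 91.125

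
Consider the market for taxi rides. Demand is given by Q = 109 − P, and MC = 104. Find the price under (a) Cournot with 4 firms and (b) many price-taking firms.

Cournot: P = 105; Competition: P = 104

Inverting demand: P = 109 − Q.
In a 4-firm Cournot equilibrium, symmetry and the first-order condition give q = (109 − 104)/(5) = 1. So Q = 4 and P = 105.
Under competition P = MC = 104, so Q = (109 − 104)/1 = 5.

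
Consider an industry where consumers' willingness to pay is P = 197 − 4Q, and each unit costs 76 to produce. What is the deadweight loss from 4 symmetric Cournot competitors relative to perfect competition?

Under competition P = MC = 76, so Q = (197 − 76)/4 = 30.25.
Cournot with 4 identical firms: the symmetric best-response condition is 197 − 20q = 76. Each firm produces q = 6.05, total output Q = 24.2, price P = 100.2.
DWL is the triangle between Q = 24.2 and Q = 30.25: ½·(30.25 − 24.2)·(100.2 − 76) = 73.205.

DWL = 73.205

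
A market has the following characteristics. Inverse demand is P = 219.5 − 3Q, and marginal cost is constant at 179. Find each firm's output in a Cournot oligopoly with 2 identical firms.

With 2 symmetric Cournot firms, each firm's FOC gives 219.5 − 9q = 179, so q = 4.5, Q = 2·4.5 = 9, and P = 192.5.

q_i = 4.5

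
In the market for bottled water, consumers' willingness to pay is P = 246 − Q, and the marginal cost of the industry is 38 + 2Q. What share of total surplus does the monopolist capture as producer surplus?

PS/TS = 0.8

The monopolist equates marginal revenue to marginal cost: 246 − 2Q = 38 + 2Q, so Q = 52. From demand, P = 194.
CS = ½·(246 − 194)·52 = 1352.
PS = P·Q − VC(Q) = 194·52 − (38·52 + ½·2·52²) = 5408.
Share captured = PS/TS = 5408/6760 = 0.8.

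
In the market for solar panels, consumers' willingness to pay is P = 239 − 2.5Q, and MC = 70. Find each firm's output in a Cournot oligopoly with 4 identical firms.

q_i = 13.52

Cournot with 4 identical firms: the symmetric best-response condition is 239 − 12.5q = 70. Each firm produces q = 13.52, total output Q = 54.08, price P = 103.8.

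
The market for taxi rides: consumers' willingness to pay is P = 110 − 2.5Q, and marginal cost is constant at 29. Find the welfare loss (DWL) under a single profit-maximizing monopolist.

Perfect competition: P = MC = 29, so 110 − 2.5Q = 29 and Q = 32.4.
The monopolist equates marginal revenue to marginal cost: 110 − 5Q = 29, so Q = 16.2. From demand, P = 69.5.
DWL is the triangle between Q = 16.2 and Q = 32.4: ½·(32.4 − 16.2)·(69.5 − 29) = 328.05.

DWL = 328.05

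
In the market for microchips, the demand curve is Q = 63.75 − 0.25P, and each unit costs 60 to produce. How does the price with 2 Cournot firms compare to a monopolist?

Inverting demand: P = 255 − 4Q.
Cournot with 2 identical firms: the symmetric best-response condition is 255 − 12q = 60. Each firm produces q = 16.25, total output Q = 32.5, price P = 125.
The monopolist equates marginal revenue to marginal cost: 255 − 8Q = 60, so Q = 24.375. From demand, P = 157.5.

Cournot: P = 125; Monopoly: P = 157.5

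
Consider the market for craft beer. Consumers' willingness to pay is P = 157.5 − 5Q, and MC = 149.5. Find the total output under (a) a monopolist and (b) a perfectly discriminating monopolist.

A monopolist chooses Q where MR = MC. MR = 157.5 − 10Q; setting this equal to 149.5 gives Q = 0.8 and P = 153.5.
With perfect price discrimination, output is the efficient level Q = 1.6 (where demand meets MC), but every buyer pays their willingness to pay: CS = 0 and PS = total surplus.

Monopoly: Q = 0.8; Perfect PD: Q = 1.6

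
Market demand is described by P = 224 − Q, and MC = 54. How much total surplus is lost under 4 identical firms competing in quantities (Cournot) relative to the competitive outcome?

Competitive firms price at marginal cost: P = 54, giving Q = 170.
Cournot with 4 identical firms: the symmetric best-response condition is 224 − 5q = 54. Each firm produces q = 34, total output Q = 136, price P = 88.
DWL is the triangle between Q = 136 and Q = 170: ½·(170 − 136)·(88 − 54) = 578.

DWL = 578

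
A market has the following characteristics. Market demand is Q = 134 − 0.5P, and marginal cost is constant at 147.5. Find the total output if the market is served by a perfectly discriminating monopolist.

Inverting demand: P = 268 − 2Q.
With perfect price discrimination, output is the efficient level Q = 60.25 (where demand meets MC), but every buyer pays their willingness to pay: CS = 0 and PS = total surplus.

Q = 60.25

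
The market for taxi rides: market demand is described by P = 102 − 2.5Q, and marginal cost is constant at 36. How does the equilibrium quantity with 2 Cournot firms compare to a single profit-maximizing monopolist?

Cournot: Q = 17.6; Monopoly: Q = 13.2

In a 2-firm Cournot equilibrium, symmetry and the first-order condition give q = (102 − 36)/(7.5) = 8.8. So Q = 17.6 and P = 58.
A monopolist chooses Q where MR = MC. MR = 102 − 5Q; setting this equal to 36 gives Q = 13.2 and P = 69.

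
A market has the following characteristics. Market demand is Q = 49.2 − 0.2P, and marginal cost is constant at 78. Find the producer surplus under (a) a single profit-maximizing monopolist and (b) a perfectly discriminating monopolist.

Inverting demand: P = 246 − 5Q.
Monopoly sets MR = MC: 246 − 10Q = 78 ⇒ Q = 16.8, P = 246 − 5·16.8 = 162.
PS = (162 − 78)·16.8 = 1411.2.
A perfectly discriminating monopolist sells every unit with P(Q) ≥ MC(Q), so output equals the competitive quantity Q = 33.6. Each buyer pays their reservation price, so CS = 0 and the firm captures all surplus.
PS = ½·(246 − 78)·33.6 = 2822.4.

Monopoly: PS = 1411.2; Perfect PD: PS = 2822.4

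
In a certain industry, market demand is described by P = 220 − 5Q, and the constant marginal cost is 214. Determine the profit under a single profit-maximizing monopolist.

A monopolist chooses Q where MR = MC. MR = 220 − 10Q; setting this equal to 214 gives Q = 0.6 and P = 217.
Profit = (217 − 214)·0.6 = 1.8.

Profit = 1.8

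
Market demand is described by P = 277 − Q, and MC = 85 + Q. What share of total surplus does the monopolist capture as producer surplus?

PS/TS = 0.75

A monopolist chooses Q where MR = MC. MR = 277 − 2Q; setting this equal to 85 + Q gives Q = 64 and P = 213.
CS = ½·(277 − 213)·64 = 2048.
PS = P·Q − VC(Q) = 213·64 − (85·64 + ½·1·64²) = 6144.
Share captured = PS/TS = 6144/8192 = 0.75.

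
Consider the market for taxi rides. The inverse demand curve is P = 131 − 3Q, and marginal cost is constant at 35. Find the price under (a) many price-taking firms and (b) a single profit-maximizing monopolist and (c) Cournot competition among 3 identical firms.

Competition: P = 35; Monopoly: P = 83; Cournot: P = 59

Competitive firms price at marginal cost: P = 35, giving Q = 32.
Monopoly sets MR = MC: 131 − 6Q = 35 ⇒ Q = 16, P = 131 − 3·16 = 83.
In a 3-firm Cournot equilibrium, symmetry and the first-order condition give q = (131 − 35)/(12) = 8. So Q = 24 and P = 59.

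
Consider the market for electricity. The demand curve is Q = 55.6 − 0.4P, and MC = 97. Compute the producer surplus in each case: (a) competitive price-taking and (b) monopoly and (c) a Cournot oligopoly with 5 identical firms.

Inverting demand: P = 139 − 2.5Q.
Competitive firms price at marginal cost: P = 97, giving Q = 16.8.
PS = (97 − 97)·16.8 = 0.
A monopolist chooses Q where MR = MC. MR = 139 − 5Q; setting this equal to 97 gives Q = 8.4 and P = 118.
PS = (118 − 97)·8.4 = 176.4.
Cournot with 5 identical firms: the symmetric best-response condition is 139 − 15q = 97. Each firm produces q = 2.8, total output Q = 14, price P = 104.
PS = (104 − 97)·14 = 98.

Competition: PS = 0; Monopoly: PS = 176.4; Cournot: PS = 98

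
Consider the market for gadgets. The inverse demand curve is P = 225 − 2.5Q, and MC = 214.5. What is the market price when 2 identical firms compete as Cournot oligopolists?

P = 218

Cournot with 2 identical firms: the symmetric best-response condition is 225 − 7.5q = 214.5. Each firm produces q = 1.4, total output Q = 2.8, price P = 218.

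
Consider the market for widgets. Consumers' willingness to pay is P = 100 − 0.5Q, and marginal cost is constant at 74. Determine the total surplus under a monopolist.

TS = 507

The monopolist equates marginal revenue to marginal cost: 100 − Q = 74, so Q = 26. From demand, P = 87.
CS = ½·(100 − 87)·26 = 169; PS = (87 − 74)·26 = 338; TS = 507.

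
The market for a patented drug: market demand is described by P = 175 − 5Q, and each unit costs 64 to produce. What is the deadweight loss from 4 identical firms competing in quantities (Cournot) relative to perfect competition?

DWL = 49.284

Under competition P = MC = 64, so Q = (175 − 64)/5 = 22.2.
Cournot with 4 identical firms: the symmetric best-response condition is 175 − 25q = 64. Each firm produces q = 4.44, total output Q = 17.76, price P = 86.2.
DWL is the triangle between Q = 17.76 and Q = 22.2: ½·(22.2 − 17.76)·(86.2 − 64) = 49.284.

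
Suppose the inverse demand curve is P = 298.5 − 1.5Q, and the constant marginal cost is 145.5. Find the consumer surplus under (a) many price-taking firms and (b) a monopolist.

Competition: CS = 7803; Monopoly: CS = 1950.75

Competitive firms price at marginal cost: P = 145.5, giving Q = 102.
CS = ½·(298.5 − 145.5)·102 = 7803.
A monopolist chooses Q where MR = MC. MR = 298.5 − 3Q; setting this equal to 145.5 gives Q = 51 and P = 222.
CS = ½·(298.5 − 222)·51 = 1950.75.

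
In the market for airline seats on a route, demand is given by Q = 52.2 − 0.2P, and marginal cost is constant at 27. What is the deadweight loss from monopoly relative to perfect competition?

Inverting demand: P = 261 − 5Q.
Under competition P = MC = 27, so Q = (261 − 27)/5 = 46.8.
A monopolist chooses Q where MR = MC. MR = 261 − 10Q; setting this equal to 27 gives Q = 23.4 and P = 144.
DWL is the triangle between Q = 23.4 and Q = 46.8: ½·(46.8 − 23.4)·(144 − 27) = 1368.9.

DWL = 1368.9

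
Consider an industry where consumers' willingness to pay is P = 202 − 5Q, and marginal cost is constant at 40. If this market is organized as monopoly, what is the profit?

Monopoly sets MR = MC: 202 − 10Q = 40 ⇒ Q = 16.2, P = 202 − 5·16.2 = 121.
Profit = (121 − 40)·16.2 = 1312.2.

Profit = 1312.2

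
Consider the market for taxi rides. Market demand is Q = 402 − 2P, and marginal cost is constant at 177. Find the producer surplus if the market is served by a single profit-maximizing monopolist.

PS = 288

Inverting demand: P = 201 − 0.5Q.
A monopolist chooses Q where MR = MC. MR = 201 − Q; setting this equal to 177 gives Q = 24 and P = 189.
PS = (189 − 177)·24 = 288.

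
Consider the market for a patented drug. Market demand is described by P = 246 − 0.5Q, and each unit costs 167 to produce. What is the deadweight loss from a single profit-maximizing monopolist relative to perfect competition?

Perfect competition: P = MC = 167, so 246 − 0.5Q = 167 and Q = 158.
Monopoly sets MR = MC: 246 − Q = 167 ⇒ Q = 79, P = 246 − 0.5·79 = 206.5.
DWL is the triangle between Q = 79 and Q = 158: ½·(158 − 79)·(206.5 − 167) = 1560.25.

DWL = 1560.25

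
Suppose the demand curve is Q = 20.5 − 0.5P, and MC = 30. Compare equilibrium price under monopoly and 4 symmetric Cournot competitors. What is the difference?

Inverting demand: P = 41 − 2Q.
The monopolist equates marginal revenue to marginal cost: 41 − 4Q = 30, so Q = 2.75. From demand, P = 35.5.
With 4 symmetric Cournot firms, each firm's FOC gives 41 − 10q = 30, so q = 1.1, Q = 4·1.1 = 4.4, and P = 32.2.
Change in equilibrium price: 32.2 − 35.5 = −3.3.

Equilibrium price falls by 3.3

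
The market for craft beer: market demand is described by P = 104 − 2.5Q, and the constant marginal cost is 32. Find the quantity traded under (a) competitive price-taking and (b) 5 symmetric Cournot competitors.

Competition: Q = 28.8; Cournot: Q = 24

Competitive firms price at marginal cost: P = 32, giving Q = 28.8.
With 5 symmetric Cournot firms, each firm's FOC gives 104 − 15q = 32, so q = 4.8, Q = 5·4.8 = 24, and P = 44.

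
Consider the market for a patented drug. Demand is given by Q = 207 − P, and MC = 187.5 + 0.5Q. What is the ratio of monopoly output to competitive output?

Q_m/Q_c = 0.6

Inverting demand: P = 207 − Q.
Monopoly sets MR = MC: 207 − 2Q = 187.5 + 0.5Q ⇒ Q = 7.8, P = 207 − 7.8 = 199.2.
Under competition P = MC: 207 − Q = 187.5 + 0.5Q ⇒ Q = 13, P = 194.
Ratio Q_m/Q_c = 7.8/13 = 0.6.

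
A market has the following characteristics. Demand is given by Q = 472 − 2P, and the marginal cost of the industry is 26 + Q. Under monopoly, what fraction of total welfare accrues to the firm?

Inverting demand: P = 236 − 0.5Q.
The monopolist equates marginal revenue to marginal cost: 236 − Q = 26 + Q, so Q = 105. From demand, P = 183.5.
CS = ½·(236 − 183.5)·105 = 2756.25.
PS = P·Q − VC(Q) = 183.5·105 − (26·105 + ½·1·105²) = 11025.
Share captured = PS/TS = 11025/13781.25 = 0.8.

PS/TS = 0.8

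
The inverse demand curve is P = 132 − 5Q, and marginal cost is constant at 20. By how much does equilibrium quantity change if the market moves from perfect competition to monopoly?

Q falls by 11.2

Competitive firms price at marginal cost: P = 20, giving Q = 22.4.
A monopolist chooses Q where MR = MC. MR = 132 − 10Q; setting this equal to 20 gives Q = 11.2 and P = 76.
Change in equilibrium quantity: 11.2 − 22.4 = −11.2.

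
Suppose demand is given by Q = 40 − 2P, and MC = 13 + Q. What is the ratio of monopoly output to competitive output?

Inverting demand: P = 20 − 0.5Q.
A monopolist chooses Q where MR = MC. MR = 20 − Q; setting this equal to 13 + Q gives Q = 3.5 and P = 18.25.
Competitive equilibrium sets price equal to marginal cost: 20 − 0.5Q = 13 + Q, so Q = 14/3 and P = 53/3.
Ratio Q_m/Q_c = 3.5/(14/3) = 0.75.

Q_m/Q_c = 0.75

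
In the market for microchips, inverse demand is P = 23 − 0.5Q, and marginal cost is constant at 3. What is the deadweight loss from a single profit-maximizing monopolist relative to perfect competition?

DWL = 100

Under competition P = MC = 3, so Q = (23 − 3)/0.5 = 40.
A monopolist chooses Q where MR = MC. MR = 23 − Q; setting this equal to 3 gives Q = 20 and P = 13.
DWL is the triangle between Q = 20 and Q = 40: ½·(40 − 20)·(13 − 3) = 100.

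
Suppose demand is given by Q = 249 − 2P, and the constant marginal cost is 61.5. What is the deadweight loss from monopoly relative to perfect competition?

Inverting demand: P = 124.5 − 0.5Q.
Perfect competition: P = MC = 61.5, so 124.5 − 0.5Q = 61.5 and Q = 126.
The monopolist equates marginal revenue to marginal cost: 124.5 − Q = 61.5, so Q = 63. From demand, P = 93.
DWL is the triangle between Q = 63 and Q = 126: ½·(126 − 63)·(93 − 61.5) = 992.25.

DWL = 992.25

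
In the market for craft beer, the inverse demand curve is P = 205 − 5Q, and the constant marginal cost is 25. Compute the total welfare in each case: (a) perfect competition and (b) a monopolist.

Competition: TS = 3240; Monopoly: TS = 2430

Perfect competition: P = MC = 25, so 205 − 5Q = 25 and Q = 36.
CS = ½·(205 − 25)·36 = 3240; PS = (25 − 25)·36 = 0; TS = 3240.
The monopolist equates marginal revenue to marginal cost: 205 − 10Q = 25, so Q = 18. From demand, P = 115.
CS = ½·(205 − 115)·18 = 810; PS = (115 − 25)·18 = 1620; TS = 2430.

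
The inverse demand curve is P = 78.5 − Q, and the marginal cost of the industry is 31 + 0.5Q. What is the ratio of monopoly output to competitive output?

Q_m/Q_c = 0.6

A monopolist chooses Q where MR = MC. MR = 78.5 − 2Q; setting this equal to 31 + 0.5Q gives Q = 19 and P = 59.5.
Under competition P = MC: 78.5 − Q = 31 + 0.5Q ⇒ Q = 95/3, P = 281/6.
Ratio Q_m/Q_c = 19/(95/3) = 0.6.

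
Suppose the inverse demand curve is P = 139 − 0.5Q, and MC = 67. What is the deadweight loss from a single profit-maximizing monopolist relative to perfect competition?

Under competition P = MC = 67, so Q = (139 − 67)/0.5 = 144.
The monopolist equates marginal revenue to marginal cost: 139 − Q = 67, so Q = 72. From demand, P = 103.
DWL is the triangle between Q = 72 and Q = 144: ½·(144 − 72)·(103 − 67) = 1296.

DWL = 1296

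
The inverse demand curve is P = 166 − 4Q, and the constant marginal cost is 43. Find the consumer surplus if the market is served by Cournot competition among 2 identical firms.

CS = 840.5

Cournot with 2 identical firms: the symmetric best-response condition is 166 − 12q = 43. Each firm produces q = 10.25, total output Q = 20.5, price P = 84.
CS = ½·(166 − 84)·20.5 = 840.5.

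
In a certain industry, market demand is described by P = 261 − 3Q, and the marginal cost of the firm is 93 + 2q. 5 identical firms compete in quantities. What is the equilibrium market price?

Cournot with 5 identical firms: the symmetric best-response condition is 261 − 18q = 93 + 2q. Each firm produces q = 8.4, total output Q = 42, price P = 135.

P = 135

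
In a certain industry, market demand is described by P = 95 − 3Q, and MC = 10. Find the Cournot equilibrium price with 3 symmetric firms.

In a 3-firm Cournot equilibrium, symmetry and the first-order condition give q = (95 − 10)/(12) = 85/12. So Q = 21.25 and P = 31.25.

P = 31.25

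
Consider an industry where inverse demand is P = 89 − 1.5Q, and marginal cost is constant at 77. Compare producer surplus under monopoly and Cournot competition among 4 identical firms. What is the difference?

Producer surplus falls by 8.64

A monopolist chooses Q where MR = MC. MR = 89 − 3Q; setting this equal to 77 gives Q = 4 and P = 83.
PS = (83 − 77)·4 = 24.
With 4 symmetric Cournot firms, each firm's FOC gives 89 − 7.5q = 77, so q = 1.6, Q = 4·1.6 = 6.4, and P = 79.4.
PS = (79.4 − 77)·6.4 = 15.36.
Change in producer surplus: 15.36 − 24 = −8.64.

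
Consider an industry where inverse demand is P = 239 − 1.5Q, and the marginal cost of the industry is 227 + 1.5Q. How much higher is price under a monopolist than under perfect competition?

P rises by 2

Under competition P = MC: 239 − 1.5Q = 227 + 1.5Q ⇒ Q = 4, P = 233.
The monopolist equates marginal revenue to marginal cost: 239 − 3Q = 227 + 1.5Q, so Q = 8/3. From demand, P = 235.
Change in price: 235 − 233 = 2.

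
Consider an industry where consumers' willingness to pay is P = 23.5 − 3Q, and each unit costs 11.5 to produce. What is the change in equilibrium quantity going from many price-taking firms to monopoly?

Under competition P = MC = 11.5, so Q = (23.5 − 11.5)/3 = 4.
Monopoly sets MR = MC: 23.5 − 6Q = 11.5 ⇒ Q = 2, P = 23.5 − 3·2 = 17.5.
Change in equilibrium quantity: 2 − 4 = −2.

Q falls by 2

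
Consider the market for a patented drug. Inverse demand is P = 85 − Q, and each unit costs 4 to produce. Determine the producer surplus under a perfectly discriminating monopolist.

A perfectly discriminating monopolist sells every unit with P(Q) ≥ MC(Q), so output equals the competitive quantity Q = 81. Each buyer pays their reservation price, so CS = 0 and the firm captures all surplus.
PS = ½·(85 − 4)·81 = 3280.5.

PS = 3280.5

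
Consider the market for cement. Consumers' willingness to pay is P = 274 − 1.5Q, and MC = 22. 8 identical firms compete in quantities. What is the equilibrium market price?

With 8 symmetric Cournot firms, each firm's FOC gives 274 − 13.5q = 22, so q = 56/3, Q = 8·56/3 = 448/3, and P = 50.

P = 50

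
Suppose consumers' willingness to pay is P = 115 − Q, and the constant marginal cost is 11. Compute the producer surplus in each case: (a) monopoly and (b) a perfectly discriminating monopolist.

The monopolist equates marginal revenue to marginal cost: 115 − 2Q = 11, so Q = 52. From demand, P = 63.
PS = (63 − 11)·52 = 2704.
With perfect price discrimination, output is the efficient level Q = 104 (where demand meets MC), but every buyer pays their willingness to pay: CS = 0 and PS = total surplus.
PS = ½·(115 − 11)·104 = 5408.

Monopoly: PS = 2704; Perfect PD: PS = 5408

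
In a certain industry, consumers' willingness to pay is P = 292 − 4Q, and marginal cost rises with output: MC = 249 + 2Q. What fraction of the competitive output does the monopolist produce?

The monopolist equates marginal revenue to marginal cost: 292 − 8Q = 249 + 2Q, so Q = 4.3. From demand, P = 274.8.
Under competition P = MC: 292 − 4Q = 249 + 2Q ⇒ Q = 43/6, P = 790/3.
Ratio Q_m/Q_c = 4.3/(43/6) = 0.6.

Q_m/Q_c = 0.6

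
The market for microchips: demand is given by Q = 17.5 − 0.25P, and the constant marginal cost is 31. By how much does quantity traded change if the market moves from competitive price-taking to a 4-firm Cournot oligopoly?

Q falls by 1.95

Inverting demand: P = 70 − 4Q.
Perfect competition: P = MC = 31, so 70 − 4Q = 31 and Q = 9.75.
Cournot with 4 identical firms: the symmetric best-response condition is 70 − 20q = 31. Each firm produces q = 1.95, total output Q = 7.8, price P = 38.8.
Change in quantity traded: 7.8 − 9.75 = −1.95.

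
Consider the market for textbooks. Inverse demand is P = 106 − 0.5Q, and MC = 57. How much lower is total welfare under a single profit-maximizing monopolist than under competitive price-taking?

TS falls by 600.25

Perfect competition: P = MC = 57, so 106 − 0.5Q = 57 and Q = 98.
CS = ½·(106 − 57)·98 = 2401; PS = (57 − 57)·98 = 0; TS = 2401.
The monopolist equates marginal revenue to marginal cost: 106 − Q = 57, so Q = 49. From demand, P = 81.5.
CS = ½·(106 − 81.5)·49 = 600.25; PS = (81.5 − 57)·49 = 1200.5; TS = 1800.75.
Change in total welfare: 1800.75 − 2401 = −600.25.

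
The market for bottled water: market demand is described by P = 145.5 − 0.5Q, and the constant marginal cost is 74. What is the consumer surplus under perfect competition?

Perfect competition: P = MC = 74, so 145.5 − 0.5Q = 74 and Q = 143.
CS = ½·(145.5 − 74)·143 = 5112.25.

CS = 5112.25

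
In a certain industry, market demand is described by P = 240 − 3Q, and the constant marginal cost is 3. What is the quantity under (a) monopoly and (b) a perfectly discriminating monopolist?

The monopolist equates marginal revenue to marginal cost: 240 − 6Q = 3, so Q = 39.5. From demand, P = 121.5.
A perfectly discriminating monopolist sells every unit with P(Q) ≥ MC(Q), so output equals the competitive quantity Q = 79. Each buyer pays their reservation price, so CS = 0 and the firm captures all surplus.

Monopoly: Q = 39.5; Perfect PD: Q = 79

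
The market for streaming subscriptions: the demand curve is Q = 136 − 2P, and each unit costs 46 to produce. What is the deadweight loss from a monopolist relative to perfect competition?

Inverting demand: P = 68 − 0.5Q.
Competitive firms price at marginal cost: P = 46, giving Q = 44.
A monopolist chooses Q where MR = MC. MR = 68 − Q; setting this equal to 46 gives Q = 22 and P = 57.
DWL is the triangle between Q = 22 and Q = 44: ½·(44 − 22)·(57 − 46) = 121.

DWL = 121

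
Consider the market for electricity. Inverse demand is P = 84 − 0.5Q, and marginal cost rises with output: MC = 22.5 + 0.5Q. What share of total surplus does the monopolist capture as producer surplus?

PS/TS = 0.75

A monopolist chooses Q where MR = MC. MR = 84 − Q; setting this equal to 22.5 + 0.5Q gives Q = 41 and P = 63.5.
CS = ½·(84 − 63.5)·41 = 420.25.
PS = P·Q − VC(Q) = 63.5·41 − (22.5·41 + ½·0.5·41²) = 1260.75.
Share captured = PS/TS = 1260.75/1681 = 0.75.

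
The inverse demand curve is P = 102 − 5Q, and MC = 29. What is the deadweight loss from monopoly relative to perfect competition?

DWL = 133.225

Under competition P = MC = 29, so Q = (102 − 29)/5 = 14.6.
A monopolist chooses Q where MR = MC. MR = 102 − 10Q; setting this equal to 29 gives Q = 7.3 and P = 65.5.
DWL is the triangle between Q = 7.3 and Q = 14.6: ½·(14.6 − 7.3)·(65.5 − 29) = 133.225.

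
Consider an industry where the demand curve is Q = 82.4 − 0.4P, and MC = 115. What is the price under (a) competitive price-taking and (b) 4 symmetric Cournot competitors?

Competition: P = 115; Cournot: P = 133.2

Inverting demand: P = 206 − 2.5Q.
Competitive firms price at marginal cost: P = 115, giving Q = 36.4.
With 4 symmetric Cournot firms, each firm's FOC gives 206 − 12.5q = 115, so q = 7.28, Q = 4·7.28 = 29.12, and P = 133.2.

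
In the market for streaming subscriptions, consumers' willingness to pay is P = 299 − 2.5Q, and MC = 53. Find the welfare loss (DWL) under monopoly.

Under competition P = MC = 53, so Q = (299 − 53)/2.5 = 98.4.
Monopoly sets MR = MC: 299 − 5Q = 53 ⇒ Q = 49.2, P = 299 − 2.5·49.2 = 176.
DWL is the triangle between Q = 49.2 and Q = 98.4: ½·(98.4 − 49.2)·(176 − 53) = 3025.8.

DWL = 3025.8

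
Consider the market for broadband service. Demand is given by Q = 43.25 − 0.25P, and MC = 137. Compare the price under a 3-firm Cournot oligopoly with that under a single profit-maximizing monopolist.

Inverting demand: P = 173 − 4Q.
With 3 symmetric Cournot firms, each firm's FOC gives 173 − 16q = 137, so q = 2.25, Q = 3·2.25 = 6.75, and P = 146.
The monopolist equates marginal revenue to marginal cost: 173 − 8Q = 137, so Q = 4.5. From demand, P = 155.

Cournot: P = 146; Monopoly: P = 155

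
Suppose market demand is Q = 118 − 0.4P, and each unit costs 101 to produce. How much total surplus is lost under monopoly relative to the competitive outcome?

DWL = 1881.8

Inverting demand: P = 295 − 2.5Q.
Competitive firms price at marginal cost: P = 101, giving Q = 77.6.
The monopolist equates marginal revenue to marginal cost: 295 − 5Q = 101, so Q = 38.8. From demand, P = 198.
DWL is the triangle between Q = 38.8 and Q = 77.6: ½·(77.6 − 38.8)·(198 − 101) = 1881.8.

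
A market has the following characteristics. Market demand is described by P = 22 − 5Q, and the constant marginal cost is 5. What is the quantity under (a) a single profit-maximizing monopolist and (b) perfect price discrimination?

Monopoly: Q = 1.7; Perfect PD: Q = 3.4

A monopolist chooses Q where MR = MC. MR = 22 − 10Q; setting this equal to 5 gives Q = 1.7 and P = 13.5.
A perfectly discriminating monopolist sells every unit with P(Q) ≥ MC(Q), so output equals the competitive quantity Q = 3.4. Each buyer pays their reservation price, so CS = 0 and the firm captures all surplus.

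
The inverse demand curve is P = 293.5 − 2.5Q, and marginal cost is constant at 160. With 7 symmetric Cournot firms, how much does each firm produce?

Cournot with 7 identical firms: the symmetric best-response condition is 293.5 − 20q = 160. Each firm produces q = 6.675, total output Q = 46.725, price P = 2827/16.

q_i = 6.675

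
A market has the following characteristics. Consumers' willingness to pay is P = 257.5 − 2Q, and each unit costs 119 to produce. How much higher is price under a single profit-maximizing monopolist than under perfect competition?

P rises by 69.25

Competitive firms price at marginal cost: P = 119, giving Q = 69.25.
A monopolist chooses Q where MR = MC. MR = 257.5 − 4Q; setting this equal to 119 gives Q = 34.625 and P = 188.25.
Change in price: 188.25 − 119 = 69.25.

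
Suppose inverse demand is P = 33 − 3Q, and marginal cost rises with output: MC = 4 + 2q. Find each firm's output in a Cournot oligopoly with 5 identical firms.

q_i = 1.45

Cournot with 5 identical firms: the symmetric best-response condition is 33 − 18q = 4 + 2q. Each firm produces q = 1.45, total output Q = 7.25, price P = 11.25.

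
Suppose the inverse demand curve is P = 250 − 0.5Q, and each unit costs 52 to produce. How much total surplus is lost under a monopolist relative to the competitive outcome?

DWL = 9801

Perfect competition: P = MC = 52, so 250 − 0.5Q = 52 and Q = 396.
Monopoly sets MR = MC: 250 − Q = 52 ⇒ Q = 198, P = 250 − 0.5·198 = 151.
DWL is the triangle between Q = 198 and Q = 396: ½·(396 − 198)·(151 − 52) = 9801.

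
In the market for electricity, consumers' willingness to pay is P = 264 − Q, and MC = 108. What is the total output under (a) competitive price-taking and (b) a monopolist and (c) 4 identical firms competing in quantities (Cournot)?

Competition: Q = 156; Monopoly: Q = 78; Cournot: Q = 124.8

Under competition P = MC = 108, so Q = (264 − 108)/1 = 156.
A monopolist chooses Q where MR = MC. MR = 264 − 2Q; setting this equal to 108 gives Q = 78 and P = 186.
In a 4-firm Cournot equilibrium, symmetry and the first-order condition give q = (264 − 108)/(5) = 31.2. So Q = 124.8 and P = 139.2.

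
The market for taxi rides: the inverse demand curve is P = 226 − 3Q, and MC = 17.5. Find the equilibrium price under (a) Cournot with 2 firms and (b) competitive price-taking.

With 2 symmetric Cournot firms, each firm's FOC gives 226 − 9q = 17.5, so q = 139/6, Q = 2·139/6 = 139/3, and P = 87.
Perfect competition: P = MC = 17.5, so 226 − 3Q = 17.5 and Q = 69.5.

Cournot: P = 87; Competition: P = 17.5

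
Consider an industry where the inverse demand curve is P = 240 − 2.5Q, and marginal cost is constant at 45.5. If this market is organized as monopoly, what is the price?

P = 142.75

The monopolist equates marginal revenue to marginal cost: 240 − 5Q = 45.5, so Q = 38.9. From demand, P = 142.75.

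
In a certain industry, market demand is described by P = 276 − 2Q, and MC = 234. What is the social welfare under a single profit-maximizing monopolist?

A monopolist chooses Q where MR = MC. MR = 276 − 4Q; setting this equal to 234 gives Q = 10.5 and P = 255.
CS = ½·(276 − 255)·10.5 = 110.25; PS = (255 − 234)·10.5 = 220.5; TS = 330.75.

TS = 330.75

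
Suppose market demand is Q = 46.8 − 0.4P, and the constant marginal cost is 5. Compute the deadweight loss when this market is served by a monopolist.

DWL = 627.2

Inverting demand: P = 117 − 2.5Q.
Perfect competition: P = MC = 5, so 117 − 2.5Q = 5 and Q = 44.8.
A monopolist chooses Q where MR = MC. MR = 117 − 5Q; setting this equal to 5 gives Q = 22.4 and P = 61.
DWL is the triangle between Q = 22.4 and Q = 44.8: ½·(44.8 − 22.4)·(61 − 5) = 627.2.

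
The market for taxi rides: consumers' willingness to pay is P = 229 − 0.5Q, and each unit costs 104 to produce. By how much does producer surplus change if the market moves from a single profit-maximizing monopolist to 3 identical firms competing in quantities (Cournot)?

Producer surplus falls by 1953.125

Monopoly sets MR = MC: 229 − Q = 104 ⇒ Q = 125, P = 229 − 0.5·125 = 166.5.
PS = (166.5 − 104)·125 = 7812.5.
Cournot with 3 identical firms: the symmetric best-response condition is 229 − 2q = 104. Each firm produces q = 62.5, total output Q = 187.5, price P = 135.25.
PS = (135.25 − 104)·187.5 = 5859.375.
Change in producer surplus: 5859.375 − 7812.5 = −1953.125.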